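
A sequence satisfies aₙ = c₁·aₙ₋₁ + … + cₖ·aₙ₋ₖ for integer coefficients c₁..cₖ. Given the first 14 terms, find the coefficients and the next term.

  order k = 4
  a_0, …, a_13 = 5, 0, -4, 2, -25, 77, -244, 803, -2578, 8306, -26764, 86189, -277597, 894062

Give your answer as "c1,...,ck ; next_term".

-3,1,0,-3 ; -2879491

  a_4 = -3·2 + 1·-4 + 0·0 + -3·5 = -25
  a_5 = -3·-25 + 1·2 + 0·-4 + -3·0 = 77
  a_6 = -3·77 + 1·-25 + 0·2 + -3·-4 = -244
  a_7 = -3·-244 + 1·77 + 0·-25 + -3·2 = 803
  a_8 = -3·803 + 1·-244 + 0·77 + -3·-25 = -2578
  a_9 = -3·-2578 + 1·803 + 0·-244 + -3·77 = 8306
  a_10 = -3·8306 + 1·-2578 + 0·803 + -3·-244 = -26764
  a_11 = -3·-26764 + 1·8306 + 0·-2578 + -3·803 = 86189
  a_12 = -3·86189 + 1·-26764 + 0·8306 + -3·-2578 = -277597
  a_13 = -3·-277597 + 1·86189 + 0·-26764 + -3·8306 = 894062
  a_14 = -3·894062 + 1·-277597 + 0·86189 + -3·-26764 = -2879491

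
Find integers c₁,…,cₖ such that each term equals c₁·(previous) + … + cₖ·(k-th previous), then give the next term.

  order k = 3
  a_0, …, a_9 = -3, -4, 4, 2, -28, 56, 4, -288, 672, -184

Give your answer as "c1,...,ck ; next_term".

-2,-4,2 ; -2896

  a_3 = -2·4 + -4·-4 + 2·-3 = 2
  a_4 = -2·2 + -4·4 + 2·-4 = -28
  a_5 = -2·-28 + -4·2 + 2·4 = 56
  a_6 = -2·56 + -4·-28 + 2·2 = 4
  a_7 = -2·4 + -4·56 + 2·-28 = -288
  a_8 = -2·-288 + -4·4 + 2·56 = 672
  a_9 = -2·672 + -4·-288 + 2·4 = -184
  a_10 = -2·-184 + -4·672 + 2·-288 = -2896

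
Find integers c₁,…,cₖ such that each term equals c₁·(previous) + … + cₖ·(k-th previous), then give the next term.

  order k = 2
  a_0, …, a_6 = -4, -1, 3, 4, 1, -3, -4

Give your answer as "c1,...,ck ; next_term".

  a_2 = 1·-1 + -1·-4 = 3
  a_3 = 1·3 + -1·-1 = 4
  a_4 = 1·4 + -1·3 = 1
  a_5 = 1·1 + -1·4 = -3
  a_6 = 1·-3 + -1·1 = -4
  a_7 = 1·-4 + -1·-3 = -1

1,-1 ; -1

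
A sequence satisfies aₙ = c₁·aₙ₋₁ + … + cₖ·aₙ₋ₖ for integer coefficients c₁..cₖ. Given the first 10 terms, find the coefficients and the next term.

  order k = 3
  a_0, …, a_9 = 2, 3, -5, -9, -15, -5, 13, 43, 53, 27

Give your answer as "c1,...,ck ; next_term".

  a_3 = 1·-5 + 0·3 + -2·2 = -9
  a_4 = 1·-9 + 0·-5 + -2·3 = -15
  a_5 = 1·-15 + 0·-9 + -2·-5 = -5
  a_6 = 1·-5 + 0·-15 + -2·-9 = 13
  a_7 = 1·13 + 0·-5 + -2·-15 = 43
  a_8 = 1·43 + 0·13 + -2·-5 = 53
  a_9 = 1·53 + 0·43 + -2·13 = 27
  a_10 = 1·27 + 0·53 + -2·43 = -59

1,0,-2 ; -59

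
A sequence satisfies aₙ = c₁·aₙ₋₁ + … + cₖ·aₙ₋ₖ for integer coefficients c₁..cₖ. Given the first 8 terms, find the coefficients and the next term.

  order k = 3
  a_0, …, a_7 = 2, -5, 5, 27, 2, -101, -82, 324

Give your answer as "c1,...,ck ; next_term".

1,-4,1 ; 551

  a_3 = 1·5 + -4·-5 + 1·2 = 27
  a_4 = 1·27 + -4·5 + 1·-5 = 2
  a_5 = 1·2 + -4·27 + 1·5 = -101
  a_6 = 1·-101 + -4·2 + 1·27 = -82
  a_7 = 1·-82 + -4·-101 + 1·2 = 324
  a_8 = 1·324 + -4·-82 + 1·-101 = 551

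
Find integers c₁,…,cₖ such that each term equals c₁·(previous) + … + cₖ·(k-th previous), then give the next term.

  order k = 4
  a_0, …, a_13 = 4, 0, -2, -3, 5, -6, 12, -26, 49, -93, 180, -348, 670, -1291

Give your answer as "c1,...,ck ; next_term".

-1,1,-1,1 ; 2489

  a_4 = -1·-3 + 1·-2 + -1·0 + 1·4 = 5
  a_5 = -1·5 + 1·-3 + -1·-2 + 1·0 = -6
  a_6 = -1·-6 + 1·5 + -1·-3 + 1·-2 = 12
  a_7 = -1·12 + 1·-6 + -1·5 + 1·-3 = -26
  a_8 = -1·-26 + 1·12 + -1·-6 + 1·5 = 49
  a_9 = -1·49 + 1·-26 + -1·12 + 1·-6 = -93
  a_10 = -1·-93 + 1·49 + -1·-26 + 1·12 = 180
  a_11 = -1·180 + 1·-93 + -1·49 + 1·-26 = -348
  a_12 = -1·-348 + 1·180 + -1·-93 + 1·49 = 670
  a_13 = -1·670 + 1·-348 + -1·180 + 1·-93 = -1291
  a_14 = -1·-1291 + 1·670 + -1·-348 + 1·180 = 2489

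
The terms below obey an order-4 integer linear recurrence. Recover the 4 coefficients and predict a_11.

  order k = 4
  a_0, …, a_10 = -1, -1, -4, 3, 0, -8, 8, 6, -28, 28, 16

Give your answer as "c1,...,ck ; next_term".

-2,-2,0,2 ; -76

  a_4 = -2·3 + -2·-4 + 0·-1 + 2·-1 = 0
  a_5 = -2·0 + -2·3 + 0·-4 + 2·-1 = -8
  a_6 = -2·-8 + -2·0 + 0·3 + 2·-4 = 8
  a_7 = -2·8 + -2·-8 + 0·0 + 2·3 = 6
  a_8 = -2·6 + -2·8 + 0·-8 + 2·0 = -28
  a_9 = -2·-28 + -2·6 + 0·8 + 2·-8 = 28
  a_10 = -2·28 + -2·-28 + 0·6 + 2·8 = 16
  a_11 = -2·16 + -2·28 + 0·-28 + 2·6 = -76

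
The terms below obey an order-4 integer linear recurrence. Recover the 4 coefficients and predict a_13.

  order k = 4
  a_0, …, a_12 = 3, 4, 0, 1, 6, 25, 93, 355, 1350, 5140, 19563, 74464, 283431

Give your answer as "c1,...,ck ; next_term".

  a_4 = 3·1 + 3·0 + 0·4 + 1·3 = 6
  a_5 = 3·6 + 3·1 + 0·0 + 1·4 = 25
  a_6 = 3·25 + 3·6 + 0·1 + 1·0 = 93
  a_7 = 3·93 + 3·25 + 0·6 + 1·1 = 355
  a_8 = 3·355 + 3·93 + 0·25 + 1·6 = 1350
  a_9 = 3·1350 + 3·355 + 0·93 + 1·25 = 5140
  a_10 = 3·5140 + 3·1350 + 0·355 + 1·93 = 19563
  a_11 = 3·19563 + 3·5140 + 0·1350 + 1·355 = 74464
  a_12 = 3·74464 + 3·19563 + 0·5140 + 1·1350 = 283431
  a_13 = 3·283431 + 3·74464 + 0·19563 + 1·5140 = 1078825

3,3,0,1 ; 1078825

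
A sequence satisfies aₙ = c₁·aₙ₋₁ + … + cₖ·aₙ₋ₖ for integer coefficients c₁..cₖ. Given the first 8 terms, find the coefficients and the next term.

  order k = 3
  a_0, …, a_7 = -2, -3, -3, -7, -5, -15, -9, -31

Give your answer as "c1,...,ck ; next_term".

  a_3 = -1·-3 + 2·-3 + 2·-2 = -7
  a_4 = -1·-7 + 2·-3 + 2·-3 = -5
  a_5 = -1·-5 + 2·-7 + 2·-3 = -15
  a_6 = -1·-15 + 2·-5 + 2·-7 = -9
  a_7 = -1·-9 + 2·-15 + 2·-5 = -31
  a_8 = -1·-31 + 2·-9 + 2·-15 = -17

-1,2,2 ; -17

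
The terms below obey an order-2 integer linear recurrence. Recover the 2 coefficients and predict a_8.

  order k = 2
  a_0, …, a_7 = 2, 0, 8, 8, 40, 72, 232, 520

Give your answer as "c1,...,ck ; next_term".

1,4 ; 1448

  a_2 = 1·0 + 4·2 = 8
  a_3 = 1·8 + 4·0 = 8
  a_4 = 1·8 + 4·8 = 40
  a_5 = 1·40 + 4·8 = 72
  a_6 = 1·72 + 4·40 = 232
  a_7 = 1·232 + 4·72 = 520
  a_8 = 1·520 + 4·232 = 1448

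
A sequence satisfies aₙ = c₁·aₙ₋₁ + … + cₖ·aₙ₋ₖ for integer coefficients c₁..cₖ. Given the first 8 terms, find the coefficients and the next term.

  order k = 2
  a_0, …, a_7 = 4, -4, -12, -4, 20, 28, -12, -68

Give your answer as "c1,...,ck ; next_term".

  a_2 = 1·-4 + -2·4 = -12
  a_3 = 1·-12 + -2·-4 = -4
  a_4 = 1·-4 + -2·-12 = 20
  a_5 = 1·20 + -2·-4 = 28
  a_6 = 1·28 + -2·20 = -12
  a_7 = 1·-12 + -2·28 = -68
  a_8 = 1·-68 + -2·-12 = -44

1,-2 ; -44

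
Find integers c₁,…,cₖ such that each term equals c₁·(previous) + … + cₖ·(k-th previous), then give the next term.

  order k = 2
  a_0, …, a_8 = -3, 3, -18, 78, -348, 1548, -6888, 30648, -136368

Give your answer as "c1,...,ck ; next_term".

  a_2 = -4·3 + 2·-3 = -18
  a_3 = -4·-18 + 2·3 = 78
  a_4 = -4·78 + 2·-18 = -348
  a_5 = -4·-348 + 2·78 = 1548
  a_6 = -4·1548 + 2·-348 = -6888
  a_7 = -4·-6888 + 2·1548 = 30648
  a_8 = -4·30648 + 2·-6888 = -136368
  a_9 = -4·-136368 + 2·30648 = 606768

-4,2 ; 606768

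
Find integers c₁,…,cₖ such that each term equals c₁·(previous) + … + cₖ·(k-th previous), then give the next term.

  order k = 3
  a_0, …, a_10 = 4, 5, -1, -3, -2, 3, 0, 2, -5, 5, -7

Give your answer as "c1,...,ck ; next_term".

  a_3 = -1·-1 + 0·5 + -1·4 = -3
  a_4 = -1·-3 + 0·-1 + -1·5 = -2
  a_5 = -1·-2 + 0·-3 + -1·-1 = 3
  a_6 = -1·3 + 0·-2 + -1·-3 = 0
  a_7 = -1·0 + 0·3 + -1·-2 = 2
  a_8 = -1·2 + 0·0 + -1·3 = -5
  a_9 = -1·-5 + 0·2 + -1·0 = 5
  a_10 = -1·5 + 0·-5 + -1·2 = -7
  a_11 = -1·-7 + 0·5 + -1·-5 = 12

-1,0,-1 ; 12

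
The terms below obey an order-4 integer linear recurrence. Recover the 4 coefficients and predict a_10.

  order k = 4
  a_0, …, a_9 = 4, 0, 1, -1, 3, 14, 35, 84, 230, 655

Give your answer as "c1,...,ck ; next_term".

  a_4 = 3·-1 + -2·1 + 3·0 + 2·4 = 3
  a_5 = 3·3 + -2·-1 + 3·1 + 2·0 = 14
  a_6 = 3·14 + -2·3 + 3·-1 + 2·1 = 35
  a_7 = 3·35 + -2·14 + 3·3 + 2·-1 = 84
  a_8 = 3·84 + -2·35 + 3·14 + 2·3 = 230
  a_9 = 3·230 + -2·84 + 3·35 + 2·14 = 655
  a_10 = 3·655 + -2·230 + 3·84 + 2·35 = 1827

3,-2,3,2 ; 1827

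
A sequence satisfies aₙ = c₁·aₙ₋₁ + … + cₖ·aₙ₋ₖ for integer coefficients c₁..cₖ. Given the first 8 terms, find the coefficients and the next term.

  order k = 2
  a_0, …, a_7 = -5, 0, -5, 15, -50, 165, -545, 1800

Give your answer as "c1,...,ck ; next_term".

-3,1 ; -5945

  a_2 = -3·0 + 1·-5 = -5
  a_3 = -3·-5 + 1·0 = 15
  a_4 = -3·15 + 1·-5 = -50
  a_5 = -3·-50 + 1·15 = 165
  a_6 = -3·165 + 1·-50 = -545
  a_7 = -3·-545 + 1·165 = 1800
  a_8 = -3·1800 + 1·-545 = -5945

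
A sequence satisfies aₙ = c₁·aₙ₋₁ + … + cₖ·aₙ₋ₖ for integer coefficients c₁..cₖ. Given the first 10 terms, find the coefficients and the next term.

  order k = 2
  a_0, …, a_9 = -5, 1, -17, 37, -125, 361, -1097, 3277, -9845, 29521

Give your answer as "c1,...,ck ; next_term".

-2,3 ; -88577

  a_2 = -2·1 + 3·-5 = -17
  a_3 = -2·-17 + 3·1 = 37
  a_4 = -2·37 + 3·-17 = -125
  a_5 = -2·-125 + 3·37 = 361
  a_6 = -2·361 + 3·-125 = -1097
  a_7 = -2·-1097 + 3·361 = 3277
  a_8 = -2·3277 + 3·-1097 = -9845
  a_9 = -2·-9845 + 3·3277 = 29521
  a_10 = -2·29521 + 3·-9845 = -88577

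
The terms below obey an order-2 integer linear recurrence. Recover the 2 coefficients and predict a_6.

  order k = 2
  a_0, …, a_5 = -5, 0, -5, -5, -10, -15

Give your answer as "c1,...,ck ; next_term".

1,1 ; -25

  a_2 = 1·0 + 1·-5 = -5
  a_3 = 1·-5 + 1·0 = -5
  a_4 = 1·-5 + 1·-5 = -10
  a_5 = 1·-10 + 1·-5 = -15
  a_6 = 1·-15 + 1·-10 = -25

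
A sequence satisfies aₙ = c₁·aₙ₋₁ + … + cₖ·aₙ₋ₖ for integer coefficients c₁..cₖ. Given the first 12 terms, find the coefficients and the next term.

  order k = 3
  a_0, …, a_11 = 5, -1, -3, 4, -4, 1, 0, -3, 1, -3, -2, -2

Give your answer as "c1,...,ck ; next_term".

  a_3 = 0·-3 + 1·-1 + 1·5 = 4
  a_4 = 0·4 + 1·-3 + 1·-1 = -4
  a_5 = 0·-4 + 1·4 + 1·-3 = 1
  a_6 = 0·1 + 1·-4 + 1·4 = 0
  a_7 = 0·0 + 1·1 + 1·-4 = -3
  a_8 = 0·-3 + 1·0 + 1·1 = 1
  a_9 = 0·1 + 1·-3 + 1·0 = -3
  a_10 = 0·-3 + 1·1 + 1·-3 = -2
  a_11 = 0·-2 + 1·-3 + 1·1 = -2
  a_12 = 0·-2 + 1·-2 + 1·-3 = -5

0,1,1 ; -5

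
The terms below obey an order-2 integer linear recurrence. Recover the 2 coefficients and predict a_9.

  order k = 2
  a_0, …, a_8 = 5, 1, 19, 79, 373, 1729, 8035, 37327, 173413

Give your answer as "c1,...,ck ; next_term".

4,3 ; 805633

  a_2 = 4·1 + 3·5 = 19
  a_3 = 4·19 + 3·1 = 79
  a_4 = 4·79 + 3·19 = 373
  a_5 = 4·373 + 3·79 = 1729
  a_6 = 4·1729 + 3·373 = 8035
  a_7 = 4·8035 + 3·1729 = 37327
  a_8 = 4·37327 + 3·8035 = 173413
  a_9 = 4·173413 + 3·37327 = 805633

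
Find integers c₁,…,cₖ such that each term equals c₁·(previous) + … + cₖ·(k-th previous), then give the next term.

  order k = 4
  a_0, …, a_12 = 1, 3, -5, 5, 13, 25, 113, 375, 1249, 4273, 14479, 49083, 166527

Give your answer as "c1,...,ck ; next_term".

3,1,2,-3 ; 564803

  a_4 = 3·5 + 1·-5 + 2·3 + -3·1 = 13
  a_5 = 3·13 + 1·5 + 2·-5 + -3·3 = 25
  a_6 = 3·25 + 1·13 + 2·5 + -3·-5 = 113
  a_7 = 3·113 + 1·25 + 2·13 + -3·5 = 375
  a_8 = 3·375 + 1·113 + 2·25 + -3·13 = 1249
  a_9 = 3·1249 + 1·375 + 2·113 + -3·25 = 4273
  a_10 = 3·4273 + 1·1249 + 2·375 + -3·113 = 14479
  a_11 = 3·14479 + 1·4273 + 2·1249 + -3·375 = 49083
  a_12 = 3·49083 + 1·14479 + 2·4273 + -3·1249 = 166527
  a_13 = 3·166527 + 1·49083 + 2·14479 + -3·4273 = 564803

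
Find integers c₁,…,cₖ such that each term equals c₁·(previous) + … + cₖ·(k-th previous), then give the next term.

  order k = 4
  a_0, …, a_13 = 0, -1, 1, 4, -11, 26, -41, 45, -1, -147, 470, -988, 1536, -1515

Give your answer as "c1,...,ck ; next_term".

-2,0,3,-1 ; -404

  a_4 = -2·4 + 0·1 + 3·-1 + -1·0 = -11
  a_5 = -2·-11 + 0·4 + 3·1 + -1·-1 = 26
  a_6 = -2·26 + 0·-11 + 3·4 + -1·1 = -41
  a_7 = -2·-41 + 0·26 + 3·-11 + -1·4 = 45
  a_8 = -2·45 + 0·-41 + 3·26 + -1·-11 = -1
  a_9 = -2·-1 + 0·45 + 3·-41 + -1·26 = -147
  a_10 = -2·-147 + 0·-1 + 3·45 + -1·-41 = 470
  a_11 = -2·470 + 0·-147 + 3·-1 + -1·45 = -988
  a_12 = -2·-988 + 0·470 + 3·-147 + -1·-1 = 1536
  a_13 = -2·1536 + 0·-988 + 3·470 + -1·-147 = -1515
  a_14 = -2·-1515 + 0·1536 + 3·-988 + -1·470 = -404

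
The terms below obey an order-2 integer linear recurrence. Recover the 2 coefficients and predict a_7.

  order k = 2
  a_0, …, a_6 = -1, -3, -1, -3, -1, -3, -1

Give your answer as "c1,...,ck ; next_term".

  a_2 = 0·-3 + 1·-1 = -1
  a_3 = 0·-1 + 1·-3 = -3
  a_4 = 0·-3 + 1·-1 = -1
  a_5 = 0·-1 + 1·-3 = -3
  a_6 = 0·-3 + 1·-1 = -1
  a_7 = 0·-1 + 1·-3 = -3

0,1 ; -3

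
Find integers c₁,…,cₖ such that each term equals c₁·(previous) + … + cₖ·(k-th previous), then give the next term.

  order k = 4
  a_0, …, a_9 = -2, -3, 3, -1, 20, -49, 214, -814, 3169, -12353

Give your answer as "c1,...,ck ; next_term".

  a_4 = -3·-1 + 4·3 + 1·-3 + -4·-2 = 20
  a_5 = -3·20 + 4·-1 + 1·3 + -4·-3 = -49
  a_6 = -3·-49 + 4·20 + 1·-1 + -4·3 = 214
  a_7 = -3·214 + 4·-49 + 1·20 + -4·-1 = -814
  a_8 = -3·-814 + 4·214 + 1·-49 + -4·20 = 3169
  a_9 = -3·3169 + 4·-814 + 1·214 + -4·-49 = -12353
  a_10 = -3·-12353 + 4·3169 + 1·-814 + -4·214 = 48065

-3,4,1,-4 ; 48065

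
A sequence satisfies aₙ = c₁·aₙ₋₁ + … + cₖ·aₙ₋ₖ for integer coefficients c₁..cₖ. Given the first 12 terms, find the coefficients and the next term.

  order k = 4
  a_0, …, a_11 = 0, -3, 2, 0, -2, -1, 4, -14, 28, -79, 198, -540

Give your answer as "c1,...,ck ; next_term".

-2,2,2,3 ; 1402

  a_4 = -2·0 + 2·2 + 2·-3 + 3·0 = -2
  a_5 = -2·-2 + 2·0 + 2·2 + 3·-3 = -1
  a_6 = -2·-1 + 2·-2 + 2·0 + 3·2 = 4
  a_7 = -2·4 + 2·-1 + 2·-2 + 3·0 = -14
  a_8 = -2·-14 + 2·4 + 2·-1 + 3·-2 = 28
  a_9 = -2·28 + 2·-14 + 2·4 + 3·-1 = -79
  a_10 = -2·-79 + 2·28 + 2·-14 + 3·4 = 198
  a_11 = -2·198 + 2·-79 + 2·28 + 3·-14 = -540
  a_12 = -2·-540 + 2·198 + 2·-79 + 3·28 = 1402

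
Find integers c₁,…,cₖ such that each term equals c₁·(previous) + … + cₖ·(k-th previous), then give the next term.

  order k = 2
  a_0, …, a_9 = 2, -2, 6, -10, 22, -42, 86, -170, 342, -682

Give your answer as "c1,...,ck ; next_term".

  a_2 = -1·-2 + 2·2 = 6
  a_3 = -1·6 + 2·-2 = -10
  a_4 = -1·-10 + 2·6 = 22
  a_5 = -1·22 + 2·-10 = -42
  a_6 = -1·-42 + 2·22 = 86
  a_7 = -1·86 + 2·-42 = -170
  a_8 = -1·-170 + 2·86 = 342
  a_9 = -1·342 + 2·-170 = -682
  a_10 = -1·-682 + 2·342 = 1366

-1,2 ; 1366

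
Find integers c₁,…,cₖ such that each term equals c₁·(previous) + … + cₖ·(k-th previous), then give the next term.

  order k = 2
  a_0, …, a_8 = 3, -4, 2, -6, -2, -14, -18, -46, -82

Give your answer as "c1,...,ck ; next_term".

1,2 ; -174

  a_2 = 1·-4 + 2·3 = 2
  a_3 = 1·2 + 2·-4 = -6
  a_4 = 1·-6 + 2·2 = -2
  a_5 = 1·-2 + 2·-6 = -14
  a_6 = 1·-14 + 2·-2 = -18
  a_7 = 1·-18 + 2·-14 = -46
  a_8 = 1·-46 + 2·-18 = -82
  a_9 = 1·-82 + 2·-46 = -174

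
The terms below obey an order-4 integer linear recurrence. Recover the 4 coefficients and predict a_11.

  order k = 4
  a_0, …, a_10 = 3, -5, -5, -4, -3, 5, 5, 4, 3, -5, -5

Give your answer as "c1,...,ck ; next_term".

  a_4 = 0·-4 + 0·-5 + 0·-5 + -1·3 = -3
  a_5 = 0·-3 + 0·-4 + 0·-5 + -1·-5 = 5
  a_6 = 0·5 + 0·-3 + 0·-4 + -1·-5 = 5
  a_7 = 0·5 + 0·5 + 0·-3 + -1·-4 = 4
  a_8 = 0·4 + 0·5 + 0·5 + -1·-3 = 3
  a_9 = 0·3 + 0·4 + 0·5 + -1·5 = -5
  a_10 = 0·-5 + 0·3 + 0·4 + -1·5 = -5
  a_11 = 0·-5 + 0·-5 + 0·3 + -1·4 = -4

0,0,0,-1 ; -4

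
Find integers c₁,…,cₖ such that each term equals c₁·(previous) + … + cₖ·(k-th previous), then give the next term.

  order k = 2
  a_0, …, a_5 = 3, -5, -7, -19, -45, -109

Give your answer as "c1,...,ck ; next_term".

  a_2 = 2·-5 + 1·3 = -7
  a_3 = 2·-7 + 1·-5 = -19
  a_4 = 2·-19 + 1·-7 = -45
  a_5 = 2·-45 + 1·-19 = -109
  a_6 = 2·-109 + 1·-45 = -263

2,1 ; -263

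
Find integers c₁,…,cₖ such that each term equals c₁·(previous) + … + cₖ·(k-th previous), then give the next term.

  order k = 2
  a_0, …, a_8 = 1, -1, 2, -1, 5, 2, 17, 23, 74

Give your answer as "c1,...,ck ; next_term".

1,3 ; 143

  a_2 = 1·-1 + 3·1 = 2
  a_3 = 1·2 + 3·-1 = -1
  a_4 = 1·-1 + 3·2 = 5
  a_5 = 1·5 + 3·-1 = 2
  a_6 = 1·2 + 3·5 = 17
  a_7 = 1·17 + 3·2 = 23
  a_8 = 1·23 + 3·17 = 74
  a_9 = 1·74 + 3·23 = 143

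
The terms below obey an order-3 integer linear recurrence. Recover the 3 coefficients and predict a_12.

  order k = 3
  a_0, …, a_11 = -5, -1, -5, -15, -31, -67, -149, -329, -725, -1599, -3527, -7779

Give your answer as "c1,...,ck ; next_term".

  a_3 = 2·-5 + 0·-1 + 1·-5 = -15
  a_4 = 2·-15 + 0·-5 + 1·-1 = -31
  a_5 = 2·-31 + 0·-15 + 1·-5 = -67
  a_6 = 2·-67 + 0·-31 + 1·-15 = -149
  a_7 = 2·-149 + 0·-67 + 1·-31 = -329
  a_8 = 2·-329 + 0·-149 + 1·-67 = -725
  a_9 = 2·-725 + 0·-329 + 1·-149 = -1599
  a_10 = 2·-1599 + 0·-725 + 1·-329 = -3527
  a_11 = 2·-3527 + 0·-1599 + 1·-725 = -7779
  a_12 = 2·-7779 + 0·-3527 + 1·-1599 = -17157

2,0,1 ; -17157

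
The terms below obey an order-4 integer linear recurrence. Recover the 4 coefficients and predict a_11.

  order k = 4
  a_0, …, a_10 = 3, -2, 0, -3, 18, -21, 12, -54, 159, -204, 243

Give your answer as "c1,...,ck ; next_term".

  a_4 = -1·-3 + -1·0 + -3·-2 + 3·3 = 18
  a_5 = -1·18 + -1·-3 + -3·0 + 3·-2 = -21
  a_6 = -1·-21 + -1·18 + -3·-3 + 3·0 = 12
  a_7 = -1·12 + -1·-21 + -3·18 + 3·-3 = -54
  a_8 = -1·-54 + -1·12 + -3·-21 + 3·18 = 159
  a_9 = -1·159 + -1·-54 + -3·12 + 3·-21 = -204
  a_10 = -1·-204 + -1·159 + -3·-54 + 3·12 = 243
  a_11 = -1·243 + -1·-204 + -3·159 + 3·-54 = -678

-1,-1,-3,3 ; -678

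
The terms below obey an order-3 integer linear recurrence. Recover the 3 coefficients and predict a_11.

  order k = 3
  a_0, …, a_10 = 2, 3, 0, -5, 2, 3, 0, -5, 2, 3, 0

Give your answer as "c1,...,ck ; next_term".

-1,-1,-1 ; -5

  a_3 = -1·0 + -1·3 + -1·2 = -5
  a_4 = -1·-5 + -1·0 + -1·3 = 2
  a_5 = -1·2 + -1·-5 + -1·0 = 3
  a_6 = -1·3 + -1·2 + -1·-5 = 0
  a_7 = -1·0 + -1·3 + -1·2 = -5
  a_8 = -1·-5 + -1·0 + -1·3 = 2
  a_9 = -1·2 + -1·-5 + -1·0 = 3
  a_10 = -1·3 + -1·2 + -1·-5 = 0
  a_11 = -1·0 + -1·3 + -1·2 = -5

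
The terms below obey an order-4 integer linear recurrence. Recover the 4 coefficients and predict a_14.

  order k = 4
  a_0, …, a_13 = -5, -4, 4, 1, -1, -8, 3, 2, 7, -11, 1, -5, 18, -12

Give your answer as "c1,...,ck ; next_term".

0,0,-1,1 ; 6

  a_4 = 0·1 + 0·4 + -1·-4 + 1·-5 = -1
  a_5 = 0·-1 + 0·1 + -1·4 + 1·-4 = -8
  a_6 = 0·-8 + 0·-1 + -1·1 + 1·4 = 3
  a_7 = 0·3 + 0·-8 + -1·-1 + 1·1 = 2
  a_8 = 0·2 + 0·3 + -1·-8 + 1·-1 = 7
  a_9 = 0·7 + 0·2 + -1·3 + 1·-8 = -11
  a_10 = 0·-11 + 0·7 + -1·2 + 1·3 = 1
  a_11 = 0·1 + 0·-11 + -1·7 + 1·2 = -5
  a_12 = 0·-5 + 0·1 + -1·-11 + 1·7 = 18
  a_13 = 0·18 + 0·-5 + -1·1 + 1·-11 = -12
  a_14 = 0·-12 + 0·18 + -1·-5 + 1·1 = 6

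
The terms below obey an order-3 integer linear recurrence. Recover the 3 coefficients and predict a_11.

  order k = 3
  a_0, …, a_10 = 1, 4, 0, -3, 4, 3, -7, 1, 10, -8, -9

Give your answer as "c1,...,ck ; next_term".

0,-1,1 ; 18

  a_3 = 0·0 + -1·4 + 1·1 = -3
  a_4 = 0·-3 + -1·0 + 1·4 = 4
  a_5 = 0·4 + -1·-3 + 1·0 = 3
  a_6 = 0·3 + -1·4 + 1·-3 = -7
  a_7 = 0·-7 + -1·3 + 1·4 = 1
  a_8 = 0·1 + -1·-7 + 1·3 = 10
  a_9 = 0·10 + -1·1 + 1·-7 = -8
  a_10 = 0·-8 + -1·10 + 1·1 = -9
  a_11 = 0·-9 + -1·-8 + 1·10 = 18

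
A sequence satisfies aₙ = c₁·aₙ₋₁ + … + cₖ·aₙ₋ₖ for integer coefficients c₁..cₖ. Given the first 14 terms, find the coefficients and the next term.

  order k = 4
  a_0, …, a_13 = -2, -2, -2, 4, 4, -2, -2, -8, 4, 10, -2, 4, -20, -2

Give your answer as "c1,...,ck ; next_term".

-1,-1,-1,-2 ; 22

  a_4 = -1·4 + -1·-2 + -1·-2 + -2·-2 = 4
  a_5 = -1·4 + -1·4 + -1·-2 + -2·-2 = -2
  a_6 = -1·-2 + -1·4 + -1·4 + -2·-2 = -2
  a_7 = -1·-2 + -1·-2 + -1·4 + -2·4 = -8
  a_8 = -1·-8 + -1·-2 + -1·-2 + -2·4 = 4
  a_9 = -1·4 + -1·-8 + -1·-2 + -2·-2 = 10
  a_10 = -1·10 + -1·4 + -1·-8 + -2·-2 = -2
  a_11 = -1·-2 + -1·10 + -1·4 + -2·-8 = 4
  a_12 = -1·4 + -1·-2 + -1·10 + -2·4 = -20
  a_13 = -1·-20 + -1·4 + -1·-2 + -2·10 = -2
  a_14 = -1·-2 + -1·-20 + -1·4 + -2·-2 = 22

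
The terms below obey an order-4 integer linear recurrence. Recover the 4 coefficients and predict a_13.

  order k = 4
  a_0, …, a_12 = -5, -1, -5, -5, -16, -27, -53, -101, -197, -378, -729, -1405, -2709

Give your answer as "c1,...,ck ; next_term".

  a_4 = 1·-5 + 1·-5 + 1·-1 + 1·-5 = -16
  a_5 = 1·-16 + 1·-5 + 1·-5 + 1·-1 = -27
  a_6 = 1·-27 + 1·-16 + 1·-5 + 1·-5 = -53
  a_7 = 1·-53 + 1·-27 + 1·-16 + 1·-5 = -101
  a_8 = 1·-101 + 1·-53 + 1·-27 + 1·-16 = -197
  a_9 = 1·-197 + 1·-101 + 1·-53 + 1·-27 = -378
  a_10 = 1·-378 + 1·-197 + 1·-101 + 1·-53 = -729
  a_11 = 1·-729 + 1·-378 + 1·-197 + 1·-101 = -1405
  a_12 = 1·-1405 + 1·-729 + 1·-378 + 1·-197 = -2709
  a_13 = 1·-2709 + 1·-1405 + 1·-729 + 1·-378 = -5221

1,1,1,1 ; -5221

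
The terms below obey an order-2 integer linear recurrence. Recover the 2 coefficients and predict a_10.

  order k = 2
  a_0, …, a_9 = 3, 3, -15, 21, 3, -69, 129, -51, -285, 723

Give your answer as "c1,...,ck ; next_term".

-2,-3 ; -591

  a_2 = -2·3 + -3·3 = -15
  a_3 = -2·-15 + -3·3 = 21
  a_4 = -2·21 + -3·-15 = 3
  a_5 = -2·3 + -3·21 = -69
  a_6 = -2·-69 + -3·3 = 129
  a_7 = -2·129 + -3·-69 = -51
  a_8 = -2·-51 + -3·129 = -285
  a_9 = -2·-285 + -3·-51 = 723
  a_10 = -2·723 + -3·-285 = -591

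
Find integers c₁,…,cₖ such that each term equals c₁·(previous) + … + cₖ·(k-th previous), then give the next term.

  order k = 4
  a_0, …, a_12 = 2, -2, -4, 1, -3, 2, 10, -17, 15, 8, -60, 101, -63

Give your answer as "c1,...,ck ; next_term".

  a_4 = -1·1 + -1·-4 + 1·-2 + -2·2 = -3
  a_5 = -1·-3 + -1·1 + 1·-4 + -2·-2 = 2
  a_6 = -1·2 + -1·-3 + 1·1 + -2·-4 = 10
  a_7 = -1·10 + -1·2 + 1·-3 + -2·1 = -17
  a_8 = -1·-17 + -1·10 + 1·2 + -2·-3 = 15
  a_9 = -1·15 + -1·-17 + 1·10 + -2·2 = 8
  a_10 = -1·8 + -1·15 + 1·-17 + -2·10 = -60
  a_11 = -1·-60 + -1·8 + 1·15 + -2·-17 = 101
  a_12 = -1·101 + -1·-60 + 1·8 + -2·15 = -63
  a_13 = -1·-63 + -1·101 + 1·-60 + -2·8 = -114

-1,-1,1,-2 ; -114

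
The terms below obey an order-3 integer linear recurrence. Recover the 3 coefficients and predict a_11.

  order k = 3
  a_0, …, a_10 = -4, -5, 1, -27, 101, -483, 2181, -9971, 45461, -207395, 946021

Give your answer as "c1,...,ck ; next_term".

  a_3 = -4·1 + 3·-5 + 2·-4 = -27
  a_4 = -4·-27 + 3·1 + 2·-5 = 101
  a_5 = -4·101 + 3·-27 + 2·1 = -483
  a_6 = -4·-483 + 3·101 + 2·-27 = 2181
  a_7 = -4·2181 + 3·-483 + 2·101 = -9971
  a_8 = -4·-9971 + 3·2181 + 2·-483 = 45461
  a_9 = -4·45461 + 3·-9971 + 2·2181 = -207395
  a_10 = -4·-207395 + 3·45461 + 2·-9971 = 946021
  a_11 = -4·946021 + 3·-207395 + 2·45461 = -4315347

-4,3,2 ; -4315347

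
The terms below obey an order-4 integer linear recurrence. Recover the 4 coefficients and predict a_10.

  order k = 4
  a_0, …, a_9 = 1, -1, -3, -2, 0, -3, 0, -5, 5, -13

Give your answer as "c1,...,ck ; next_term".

  a_4 = -1·-2 + 1·-3 + 0·-1 + 1·1 = 0
  a_5 = -1·0 + 1·-2 + 0·-3 + 1·-1 = -3
  a_6 = -1·-3 + 1·0 + 0·-2 + 1·-3 = 0
  a_7 = -1·0 + 1·-3 + 0·0 + 1·-2 = -5
  a_8 = -1·-5 + 1·0 + 0·-3 + 1·0 = 5
  a_9 = -1·5 + 1·-5 + 0·0 + 1·-3 = -13
  a_10 = -1·-13 + 1·5 + 0·-5 + 1·0 = 18

-1,1,0,1 ; 18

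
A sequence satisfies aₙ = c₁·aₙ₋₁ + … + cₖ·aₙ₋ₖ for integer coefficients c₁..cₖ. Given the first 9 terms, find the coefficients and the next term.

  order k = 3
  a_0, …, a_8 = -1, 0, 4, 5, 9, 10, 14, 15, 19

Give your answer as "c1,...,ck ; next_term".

1,1,-1 ; 20

  a_3 = 1·4 + 1·0 + -1·-1 = 5
  a_4 = 1·5 + 1·4 + -1·0 = 9
  a_5 = 1·9 + 1·5 + -1·4 = 10
  a_6 = 1·10 + 1·9 + -1·5 = 14
  a_7 = 1·14 + 1·10 + -1·9 = 15
  a_8 = 1·15 + 1·14 + -1·10 = 19
  a_9 = 1·19 + 1·15 + -1·14 = 20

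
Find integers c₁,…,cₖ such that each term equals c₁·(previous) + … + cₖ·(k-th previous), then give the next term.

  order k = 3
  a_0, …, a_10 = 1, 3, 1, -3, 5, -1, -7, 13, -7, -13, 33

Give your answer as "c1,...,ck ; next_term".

-1,-1,1 ; -27

  a_3 = -1·1 + -1·3 + 1·1 = -3
  a_4 = -1·-3 + -1·1 + 1·3 = 5
  a_5 = -1·5 + -1·-3 + 1·1 = -1
  a_6 = -1·-1 + -1·5 + 1·-3 = -7
  a_7 = -1·-7 + -1·-1 + 1·5 = 13
  a_8 = -1·13 + -1·-7 + 1·-1 = -7
  a_9 = -1·-7 + -1·13 + 1·-7 = -13
  a_10 = -1·-13 + -1·-7 + 1·13 = 33
  a_11 = -1·33 + -1·-13 + 1·-7 = -27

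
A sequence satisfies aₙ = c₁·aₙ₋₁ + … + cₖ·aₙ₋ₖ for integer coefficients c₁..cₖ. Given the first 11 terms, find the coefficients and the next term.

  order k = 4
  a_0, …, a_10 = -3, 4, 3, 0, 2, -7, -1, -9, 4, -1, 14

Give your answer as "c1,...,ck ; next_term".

  a_4 = 0·0 + 1·3 + -1·4 + -1·-3 = 2
  a_5 = 0·2 + 1·0 + -1·3 + -1·4 = -7
  a_6 = 0·-7 + 1·2 + -1·0 + -1·3 = -1
  a_7 = 0·-1 + 1·-7 + -1·2 + -1·0 = -9
  a_8 = 0·-9 + 1·-1 + -1·-7 + -1·2 = 4
  a_9 = 0·4 + 1·-9 + -1·-1 + -1·-7 = -1
  a_10 = 0·-1 + 1·4 + -1·-9 + -1·-1 = 14
  a_11 = 0·14 + 1·-1 + -1·4 + -1·-9 = 4

0,1,-1,-1 ; 4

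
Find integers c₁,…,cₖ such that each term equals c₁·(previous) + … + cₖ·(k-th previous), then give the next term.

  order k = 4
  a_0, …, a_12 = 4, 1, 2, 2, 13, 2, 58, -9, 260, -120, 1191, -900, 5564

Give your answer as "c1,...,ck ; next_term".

  a_4 = -1·2 + 4·2 + 3·1 + 1·4 = 13
  a_5 = -1·13 + 4·2 + 3·2 + 1·1 = 2
  a_6 = -1·2 + 4·13 + 3·2 + 1·2 = 58
  a_7 = -1·58 + 4·2 + 3·13 + 1·2 = -9
  a_8 = -1·-9 + 4·58 + 3·2 + 1·13 = 260
  a_9 = -1·260 + 4·-9 + 3·58 + 1·2 = -120
  a_10 = -1·-120 + 4·260 + 3·-9 + 1·58 = 1191
  a_11 = -1·1191 + 4·-120 + 3·260 + 1·-9 = -900
  a_12 = -1·-900 + 4·1191 + 3·-120 + 1·260 = 5564
  a_13 = -1·5564 + 4·-900 + 3·1191 + 1·-120 = -5711

-1,4,3,1 ; -5711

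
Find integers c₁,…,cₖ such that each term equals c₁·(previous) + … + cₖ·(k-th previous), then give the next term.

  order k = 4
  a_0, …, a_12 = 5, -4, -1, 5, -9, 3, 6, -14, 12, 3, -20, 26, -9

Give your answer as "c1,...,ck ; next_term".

  a_4 = 0·5 + 0·-1 + 1·-4 + -1·5 = -9
  a_5 = 0·-9 + 0·5 + 1·-1 + -1·-4 = 3
  a_6 = 0·3 + 0·-9 + 1·5 + -1·-1 = 6
  a_7 = 0·6 + 0·3 + 1·-9 + -1·5 = -14
  a_8 = 0·-14 + 0·6 + 1·3 + -1·-9 = 12
  a_9 = 0·12 + 0·-14 + 1·6 + -1·3 = 3
  a_10 = 0·3 + 0·12 + 1·-14 + -1·6 = -20
  a_11 = 0·-20 + 0·3 + 1·12 + -1·-14 = 26
  a_12 = 0·26 + 0·-20 + 1·3 + -1·12 = -9
  a_13 = 0·-9 + 0·26 + 1·-20 + -1·3 = -23

0,0,1,-1 ; -23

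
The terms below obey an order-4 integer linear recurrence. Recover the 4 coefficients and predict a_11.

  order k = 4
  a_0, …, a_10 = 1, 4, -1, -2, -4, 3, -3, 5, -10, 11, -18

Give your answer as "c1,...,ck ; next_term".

0,1,-1,1 ; 26

  a_4 = 0·-2 + 1·-1 + -1·4 + 1·1 = -4
  a_5 = 0·-4 + 1·-2 + -1·-1 + 1·4 = 3
  a_6 = 0·3 + 1·-4 + -1·-2 + 1·-1 = -3
  a_7 = 0·-3 + 1·3 + -1·-4 + 1·-2 = 5
  a_8 = 0·5 + 1·-3 + -1·3 + 1·-4 = -10
  a_9 = 0·-10 + 1·5 + -1·-3 + 1·3 = 11
  a_10 = 0·11 + 1·-10 + -1·5 + 1·-3 = -18
  a_11 = 0·-18 + 1·11 + -1·-10 + 1·5 = 26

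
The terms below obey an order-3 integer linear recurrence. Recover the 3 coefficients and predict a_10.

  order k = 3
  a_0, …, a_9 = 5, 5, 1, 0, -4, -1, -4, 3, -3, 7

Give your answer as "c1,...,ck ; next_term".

0,1,-1 ; -6

  a_3 = 0·1 + 1·5 + -1·5 = 0
  a_4 = 0·0 + 1·1 + -1·5 = -4
  a_5 = 0·-4 + 1·0 + -1·1 = -1
  a_6 = 0·-1 + 1·-4 + -1·0 = -4
  a_7 = 0·-4 + 1·-1 + -1·-4 = 3
  a_8 = 0·3 + 1·-4 + -1·-1 = -3
  a_9 = 0·-3 + 1·3 + -1·-4 = 7
  a_10 = 0·7 + 1·-3 + -1·3 = -6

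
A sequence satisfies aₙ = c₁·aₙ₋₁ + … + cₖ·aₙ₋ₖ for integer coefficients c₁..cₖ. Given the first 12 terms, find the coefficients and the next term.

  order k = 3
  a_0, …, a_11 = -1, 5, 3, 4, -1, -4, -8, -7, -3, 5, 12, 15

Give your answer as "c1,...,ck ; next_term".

1,0,-1 ; 10

  a_3 = 1·3 + 0·5 + -1·-1 = 4
  a_4 = 1·4 + 0·3 + -1·5 = -1
  a_5 = 1·-1 + 0·4 + -1·3 = -4
  a_6 = 1·-4 + 0·-1 + -1·4 = -8
  a_7 = 1·-8 + 0·-4 + -1·-1 = -7
  a_8 = 1·-7 + 0·-8 + -1·-4 = -3
  a_9 = 1·-3 + 0·-7 + -1·-8 = 5
  a_10 = 1·5 + 0·-3 + -1·-7 = 12
  a_11 = 1·12 + 0·5 + -1·-3 = 15
  a_12 = 1·15 + 0·12 + -1·5 = 10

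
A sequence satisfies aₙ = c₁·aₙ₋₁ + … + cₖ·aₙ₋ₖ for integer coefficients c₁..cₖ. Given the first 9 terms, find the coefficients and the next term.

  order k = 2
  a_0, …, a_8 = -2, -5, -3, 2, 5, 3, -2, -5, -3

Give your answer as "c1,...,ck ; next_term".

  a_2 = 1·-5 + -1·-2 = -3
  a_3 = 1·-3 + -1·-5 = 2
  a_4 = 1·2 + -1·-3 = 5
  a_5 = 1·5 + -1·2 = 3
  a_6 = 1·3 + -1·5 = -2
  a_7 = 1·-2 + -1·3 = -5
  a_8 = 1·-5 + -1·-2 = -3
  a_9 = 1·-3 + -1·-5 = 2

1,-1 ; 2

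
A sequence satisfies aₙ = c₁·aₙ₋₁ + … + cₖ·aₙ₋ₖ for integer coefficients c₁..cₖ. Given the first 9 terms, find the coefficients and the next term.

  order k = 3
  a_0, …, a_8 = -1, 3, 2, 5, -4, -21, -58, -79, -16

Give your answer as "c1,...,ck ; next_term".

2,-1,-4 ; 279

  a_3 = 2·2 + -1·3 + -4·-1 = 5
  a_4 = 2·5 + -1·2 + -4·3 = -4
  a_5 = 2·-4 + -1·5 + -4·2 = -21
  a_6 = 2·-21 + -1·-4 + -4·5 = -58
  a_7 = 2·-58 + -1·-21 + -4·-4 = -79
  a_8 = 2·-79 + -1·-58 + -4·-21 = -16
  a_9 = 2·-16 + -1·-79 + -4·-58 = 279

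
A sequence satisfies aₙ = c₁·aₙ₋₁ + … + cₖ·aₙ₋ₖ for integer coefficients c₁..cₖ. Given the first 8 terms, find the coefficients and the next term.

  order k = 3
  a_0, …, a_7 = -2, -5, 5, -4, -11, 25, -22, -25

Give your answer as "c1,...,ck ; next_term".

  a_3 = -1·5 + -1·-5 + 2·-2 = -4
  a_4 = -1·-4 + -1·5 + 2·-5 = -11
  a_5 = -1·-11 + -1·-4 + 2·5 = 25
  a_6 = -1·25 + -1·-11 + 2·-4 = -22
  a_7 = -1·-22 + -1·25 + 2·-11 = -25
  a_8 = -1·-25 + -1·-22 + 2·25 = 97

-1,-1,2 ; 97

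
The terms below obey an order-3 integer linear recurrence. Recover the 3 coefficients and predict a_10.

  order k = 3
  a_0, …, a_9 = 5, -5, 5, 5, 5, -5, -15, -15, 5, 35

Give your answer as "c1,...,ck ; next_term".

1,-1,-1 ; 45

  a_3 = 1·5 + -1·-5 + -1·5 = 5
  a_4 = 1·5 + -1·5 + -1·-5 = 5
  a_5 = 1·5 + -1·5 + -1·5 = -5
  a_6 = 1·-5 + -1·5 + -1·5 = -15
  a_7 = 1·-15 + -1·-5 + -1·5 = -15
  a_8 = 1·-15 + -1·-15 + -1·-5 = 5
  a_9 = 1·5 + -1·-15 + -1·-15 = 35
  a_10 = 1·35 + -1·5 + -1·-15 = 45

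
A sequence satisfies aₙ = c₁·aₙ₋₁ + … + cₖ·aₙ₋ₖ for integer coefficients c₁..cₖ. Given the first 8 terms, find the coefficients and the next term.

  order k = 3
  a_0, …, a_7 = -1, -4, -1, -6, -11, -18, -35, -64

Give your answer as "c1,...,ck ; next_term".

1,1,1 ; -117

  a_3 = 1·-1 + 1·-4 + 1·-1 = -6
  a_4 = 1·-6 + 1·-1 + 1·-4 = -11
  a_5 = 1·-11 + 1·-6 + 1·-1 = -18
  a_6 = 1·-18 + 1·-11 + 1·-6 = -35
  a_7 = 1·-35 + 1·-18 + 1·-11 = -64
  a_8 = 1·-64 + 1·-35 + 1·-18 = -117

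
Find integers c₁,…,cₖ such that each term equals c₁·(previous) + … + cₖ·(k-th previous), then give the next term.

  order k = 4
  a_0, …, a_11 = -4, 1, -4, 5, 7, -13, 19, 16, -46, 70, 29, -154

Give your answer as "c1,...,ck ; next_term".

0,0,3,-1 ; 256

  a_4 = 0·5 + 0·-4 + 3·1 + -1·-4 = 7
  a_5 = 0·7 + 0·5 + 3·-4 + -1·1 = -13
  a_6 = 0·-13 + 0·7 + 3·5 + -1·-4 = 19
  a_7 = 0·19 + 0·-13 + 3·7 + -1·5 = 16
  a_8 = 0·16 + 0·19 + 3·-13 + -1·7 = -46
  a_9 = 0·-46 + 0·16 + 3·19 + -1·-13 = 70
  a_10 = 0·70 + 0·-46 + 3·16 + -1·19 = 29
  a_11 = 0·29 + 0·70 + 3·-46 + -1·16 = -154
  a_12 = 0·-154 + 0·29 + 3·70 + -1·-46 = 256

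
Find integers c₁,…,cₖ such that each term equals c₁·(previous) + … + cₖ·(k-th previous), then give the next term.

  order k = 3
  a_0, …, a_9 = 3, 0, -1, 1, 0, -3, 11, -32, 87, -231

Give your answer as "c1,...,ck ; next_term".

-4,-4,-1 ; 608

  a_3 = -4·-1 + -4·0 + -1·3 = 1
  a_4 = -4·1 + -4·-1 + -1·0 = 0
  a_5 = -4·0 + -4·1 + -1·-1 = -3
  a_6 = -4·-3 + -4·0 + -1·1 = 11
  a_7 = -4·11 + -4·-3 + -1·0 = -32
  a_8 = -4·-32 + -4·11 + -1·-3 = 87
  a_9 = -4·87 + -4·-32 + -1·11 = -231
  a_10 = -4·-231 + -4·87 + -1·-32 = 608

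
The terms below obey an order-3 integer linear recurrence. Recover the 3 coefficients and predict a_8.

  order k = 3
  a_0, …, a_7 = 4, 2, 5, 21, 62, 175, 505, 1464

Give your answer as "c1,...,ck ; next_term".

3,-1,2 ; 4237

  a_3 = 3·5 + -1·2 + 2·4 = 21
  a_4 = 3·21 + -1·5 + 2·2 = 62
  a_5 = 3·62 + -1·21 + 2·5 = 175
  a_6 = 3·175 + -1·62 + 2·21 = 505
  a_7 = 3·505 + -1·175 + 2·62 = 1464
  a_8 = 3·1464 + -1·505 + 2·175 = 4237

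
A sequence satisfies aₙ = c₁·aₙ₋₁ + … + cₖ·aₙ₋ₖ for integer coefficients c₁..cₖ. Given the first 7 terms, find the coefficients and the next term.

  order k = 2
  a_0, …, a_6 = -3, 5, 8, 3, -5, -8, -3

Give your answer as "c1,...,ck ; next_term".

1,-1 ; 5

  a_2 = 1·5 + -1·-3 = 8
  a_3 = 1·8 + -1·5 = 3
  a_4 = 1·3 + -1·8 = -5
  a_5 = 1·-5 + -1·3 = -8
  a_6 = 1·-8 + -1·-5 = -3
  a_7 = 1·-3 + -1·-8 = 5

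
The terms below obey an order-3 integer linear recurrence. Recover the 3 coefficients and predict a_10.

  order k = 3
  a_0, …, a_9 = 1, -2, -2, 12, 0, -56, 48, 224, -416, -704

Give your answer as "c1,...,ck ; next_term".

  a_3 = 0·-2 + -4·-2 + 4·1 = 12
  a_4 = 0·12 + -4·-2 + 4·-2 = 0
  a_5 = 0·0 + -4·12 + 4·-2 = -56
  a_6 = 0·-56 + -4·0 + 4·12 = 48
  a_7 = 0·48 + -4·-56 + 4·0 = 224
  a_8 = 0·224 + -4·48 + 4·-56 = -416
  a_9 = 0·-416 + -4·224 + 4·48 = -704
  a_10 = 0·-704 + -4·-416 + 4·224 = 2560

0,-4,4 ; 2560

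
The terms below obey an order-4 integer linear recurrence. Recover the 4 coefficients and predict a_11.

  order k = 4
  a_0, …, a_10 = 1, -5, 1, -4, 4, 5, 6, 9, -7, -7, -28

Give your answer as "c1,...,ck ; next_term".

0,1,-1,-2 ; -18

  a_4 = 0·-4 + 1·1 + -1·-5 + -2·1 = 4
  a_5 = 0·4 + 1·-4 + -1·1 + -2·-5 = 5
  a_6 = 0·5 + 1·4 + -1·-4 + -2·1 = 6
  a_7 = 0·6 + 1·5 + -1·4 + -2·-4 = 9
  a_8 = 0·9 + 1·6 + -1·5 + -2·4 = -7
  a_9 = 0·-7 + 1·9 + -1·6 + -2·5 = -7
  a_10 = 0·-7 + 1·-7 + -1·9 + -2·6 = -28
  a_11 = 0·-28 + 1·-7 + -1·-7 + -2·9 = -18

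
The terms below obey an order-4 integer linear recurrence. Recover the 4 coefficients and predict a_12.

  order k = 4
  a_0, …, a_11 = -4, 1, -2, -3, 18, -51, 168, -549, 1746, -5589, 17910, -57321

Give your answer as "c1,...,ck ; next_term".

-3,0,-3,-3 ; 183492

  a_4 = -3·-3 + 0·-2 + -3·1 + -3·-4 = 18
  a_5 = -3·18 + 0·-3 + -3·-2 + -3·1 = -51
  a_6 = -3·-51 + 0·18 + -3·-3 + -3·-2 = 168
  a_7 = -3·168 + 0·-51 + -3·18 + -3·-3 = -549
  a_8 = -3·-549 + 0·168 + -3·-51 + -3·18 = 1746
  a_9 = -3·1746 + 0·-549 + -3·168 + -3·-51 = -5589
  a_10 = -3·-5589 + 0·1746 + -3·-549 + -3·168 = 17910
  a_11 = -3·17910 + 0·-5589 + -3·1746 + -3·-549 = -57321
  a_12 = -3·-57321 + 0·17910 + -3·-5589 + -3·1746 = 183492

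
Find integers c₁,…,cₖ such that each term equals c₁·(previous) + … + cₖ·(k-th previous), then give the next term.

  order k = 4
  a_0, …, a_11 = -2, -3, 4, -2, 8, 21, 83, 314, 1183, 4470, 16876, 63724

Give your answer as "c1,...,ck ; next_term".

  a_4 = 3·-2 + 3·4 + 0·-3 + -1·-2 = 8
  a_5 = 3·8 + 3·-2 + 0·4 + -1·-3 = 21
  a_6 = 3·21 + 3·8 + 0·-2 + -1·4 = 83
  a_7 = 3·83 + 3·21 + 0·8 + -1·-2 = 314
  a_8 = 3·314 + 3·83 + 0·21 + -1·8 = 1183
  a_9 = 3·1183 + 3·314 + 0·83 + -1·21 = 4470
  a_10 = 3·4470 + 3·1183 + 0·314 + -1·83 = 16876
  a_11 = 3·16876 + 3·4470 + 0·1183 + -1·314 = 63724
  a_12 = 3·63724 + 3·16876 + 0·4470 + -1·1183 = 240617

3,3,0,-1 ; 240617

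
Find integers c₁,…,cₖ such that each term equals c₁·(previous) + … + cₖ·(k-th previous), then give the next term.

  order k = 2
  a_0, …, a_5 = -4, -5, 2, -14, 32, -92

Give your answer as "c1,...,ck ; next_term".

  a_2 = -2·-5 + 2·-4 = 2
  a_3 = -2·2 + 2·-5 = -14
  a_4 = -2·-14 + 2·2 = 32
  a_5 = -2·32 + 2·-14 = -92
  a_6 = -2·-92 + 2·32 = 248

-2,2 ; 248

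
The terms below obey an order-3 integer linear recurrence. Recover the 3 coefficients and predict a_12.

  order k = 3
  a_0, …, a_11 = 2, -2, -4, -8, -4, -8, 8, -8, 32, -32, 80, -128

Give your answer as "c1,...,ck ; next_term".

0,2,-2 ; 224

  a_3 = 0·-4 + 2·-2 + -2·2 = -8
  a_4 = 0·-8 + 2·-4 + -2·-2 = -4
  a_5 = 0·-4 + 2·-8 + -2·-4 = -8
  a_6 = 0·-8 + 2·-4 + -2·-8 = 8
  a_7 = 0·8 + 2·-8 + -2·-4 = -8
  a_8 = 0·-8 + 2·8 + -2·-8 = 32
  a_9 = 0·32 + 2·-8 + -2·8 = -32
  a_10 = 0·-32 + 2·32 + -2·-8 = 80
  a_11 = 0·80 + 2·-32 + -2·32 = -128
  a_12 = 0·-128 + 2·80 + -2·-32 = 224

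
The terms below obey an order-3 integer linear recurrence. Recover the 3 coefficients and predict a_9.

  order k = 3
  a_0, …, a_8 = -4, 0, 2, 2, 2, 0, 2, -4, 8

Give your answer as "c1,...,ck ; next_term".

  a_3 = -1·2 + 2·0 + -1·-4 = 2
  a_4 = -1·2 + 2·2 + -1·0 = 2
  a_5 = -1·2 + 2·2 + -1·2 = 0
  a_6 = -1·0 + 2·2 + -1·2 = 2
  a_7 = -1·2 + 2·0 + -1·2 = -4
  a_8 = -1·-4 + 2·2 + -1·0 = 8
  a_9 = -1·8 + 2·-4 + -1·2 = -18

-1,2,-1 ; -18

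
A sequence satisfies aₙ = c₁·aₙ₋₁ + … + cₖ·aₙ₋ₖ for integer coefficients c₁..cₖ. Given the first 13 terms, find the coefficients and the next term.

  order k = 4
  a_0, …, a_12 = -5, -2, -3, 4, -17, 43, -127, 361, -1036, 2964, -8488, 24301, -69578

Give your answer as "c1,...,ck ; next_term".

-2,2,-1,1 ; 199210

  a_4 = -2·4 + 2·-3 + -1·-2 + 1·-5 = -17
  a_5 = -2·-17 + 2·4 + -1·-3 + 1·-2 = 43
  a_6 = -2·43 + 2·-17 + -1·4 + 1·-3 = -127
  a_7 = -2·-127 + 2·43 + -1·-17 + 1·4 = 361
  a_8 = -2·361 + 2·-127 + -1·43 + 1·-17 = -1036
  a_9 = -2·-1036 + 2·361 + -1·-127 + 1·43 = 2964
  a_10 = -2·2964 + 2·-1036 + -1·361 + 1·-127 = -8488
  a_11 = -2·-8488 + 2·2964 + -1·-1036 + 1·361 = 24301
  a_12 = -2·24301 + 2·-8488 + -1·2964 + 1·-1036 = -69578
  a_13 = -2·-69578 + 2·24301 + -1·-8488 + 1·2964 = 199210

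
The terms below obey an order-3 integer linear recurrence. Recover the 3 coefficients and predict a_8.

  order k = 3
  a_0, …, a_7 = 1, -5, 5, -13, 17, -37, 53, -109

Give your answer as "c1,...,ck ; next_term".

  a_3 = 1·5 + 3·-5 + -3·1 = -13
  a_4 = 1·-13 + 3·5 + -3·-5 = 17
  a_5 = 1·17 + 3·-13 + -3·5 = -37
  a_6 = 1·-37 + 3·17 + -3·-13 = 53
  a_7 = 1·53 + 3·-37 + -3·17 = -109
  a_8 = 1·-109 + 3·53 + -3·-37 = 161

1,3,-3 ; 161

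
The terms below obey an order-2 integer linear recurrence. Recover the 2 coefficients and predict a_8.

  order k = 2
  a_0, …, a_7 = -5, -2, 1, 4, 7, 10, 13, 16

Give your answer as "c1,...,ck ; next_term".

  a_2 = 2·-2 + -1·-5 = 1
  a_3 = 2·1 + -1·-2 = 4
  a_4 = 2·4 + -1·1 = 7
  a_5 = 2·7 + -1·4 = 10
  a_6 = 2·10 + -1·7 = 13
  a_7 = 2·13 + -1·10 = 16
  a_8 = 2·16 + -1·13 = 19

2,-1 ; 19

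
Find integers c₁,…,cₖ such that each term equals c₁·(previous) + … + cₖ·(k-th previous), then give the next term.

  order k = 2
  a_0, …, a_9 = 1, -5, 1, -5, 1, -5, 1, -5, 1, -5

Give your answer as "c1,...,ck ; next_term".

  a_2 = 0·-5 + 1·1 = 1
  a_3 = 0·1 + 1·-5 = -5
  a_4 = 0·-5 + 1·1 = 1
  a_5 = 0·1 + 1·-5 = -5
  a_6 = 0·-5 + 1·1 = 1
  a_7 = 0·1 + 1·-5 = -5
  a_8 = 0·-5 + 1·1 = 1
  a_9 = 0·1 + 1·-5 = -5
  a_10 = 0·-5 + 1·1 = 1

0,1 ; 1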